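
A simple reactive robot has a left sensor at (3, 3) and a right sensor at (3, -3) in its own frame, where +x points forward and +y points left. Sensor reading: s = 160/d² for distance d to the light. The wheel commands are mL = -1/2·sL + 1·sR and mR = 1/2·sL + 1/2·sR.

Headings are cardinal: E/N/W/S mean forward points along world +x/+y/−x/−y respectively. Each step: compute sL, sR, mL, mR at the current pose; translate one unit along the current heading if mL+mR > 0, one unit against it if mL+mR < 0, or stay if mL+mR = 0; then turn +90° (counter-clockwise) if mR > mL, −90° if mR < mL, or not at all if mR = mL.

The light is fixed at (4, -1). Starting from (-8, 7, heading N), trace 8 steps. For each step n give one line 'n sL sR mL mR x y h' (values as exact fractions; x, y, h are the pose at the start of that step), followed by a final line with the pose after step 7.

0 80/173 80/101 9800/17473 10960/17473 -8 7 N
1 160/261 160/369 1360/10701 5600/10701 -8 8 W
2 20/17 40/73 -50/1241 1070/1241 -9 8 S
3 160/221 32/25 5072/5525 5536/5525 -9 7 E
4 80/173 80/101 9800/17473 10960/17473 -8 7 N
5 160/261 160/369 1360/10701 5600/10701 -8 8 W
6 20/17 40/73 -50/1241 1070/1241 -9 8 S
7 160/221 32/25 5072/5525 5536/5525 -9 7 E
final -8 7 N

n=0: pose=(-8,7,N); sL=80/173, sR=80/101; mL=9800/17473, mR=10960/17473; mL+mR=120/101 → advance +1; mR−mL=1160/17473 → turn +1·90°
n=1: pose=(-8,8,W); sL=160/261, sR=160/369; mL=1360/10701, mR=5600/10701; mL+mR=80/123 → advance +1; mR−mL=4240/10701 → turn +1·90°
n=2: pose=(-9,8,S); sL=20/17, sR=40/73; mL=-50/1241, mR=1070/1241; mL+mR=60/73 → advance +1; mR−mL=1120/1241 → turn +1·90°
n=3: pose=(-9,7,E); sL=160/221, sR=32/25; mL=5072/5525, mR=5536/5525; mL+mR=48/25 → advance +1; mR−mL=464/5525 → turn +1·90°
n=4: pose=(-8,7,N); sL=80/173, sR=80/101; mL=9800/17473, mR=10960/17473; mL+mR=120/101 → advance +1; mR−mL=1160/17473 → turn +1·90°
n=5: pose=(-8,8,W); sL=160/261, sR=160/369; mL=1360/10701, mR=5600/10701; mL+mR=80/123 → advance +1; mR−mL=4240/10701 → turn +1·90°
n=6: pose=(-9,8,S); sL=20/17, sR=40/73; mL=-50/1241, mR=1070/1241; mL+mR=60/73 → advance +1; mR−mL=1120/1241 → turn +1·90°
n=7: pose=(-9,7,E); sL=160/221, sR=32/25; mL=5072/5525, mR=5536/5525; mL+mR=48/25 → advance +1; mR−mL=464/5525 → turn +1·90°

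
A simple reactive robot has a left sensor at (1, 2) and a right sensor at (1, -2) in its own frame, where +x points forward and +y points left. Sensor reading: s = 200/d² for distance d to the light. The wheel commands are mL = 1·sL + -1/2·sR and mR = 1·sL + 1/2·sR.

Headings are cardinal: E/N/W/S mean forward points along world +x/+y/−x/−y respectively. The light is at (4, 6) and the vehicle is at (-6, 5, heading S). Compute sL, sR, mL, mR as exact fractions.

50/17 50/37 1425/629 2275/629

left sensor world pos  = (-4, 4); dL² = 68
right sensor world pos = (-8, 4); dR² = 148
sL = 200/68 = 50/17
sR = 200/148 = 50/37
mL = 1·sL + -1/2·sR = 1425/629
mR = 1·sL + 1/2·sR = 2275/629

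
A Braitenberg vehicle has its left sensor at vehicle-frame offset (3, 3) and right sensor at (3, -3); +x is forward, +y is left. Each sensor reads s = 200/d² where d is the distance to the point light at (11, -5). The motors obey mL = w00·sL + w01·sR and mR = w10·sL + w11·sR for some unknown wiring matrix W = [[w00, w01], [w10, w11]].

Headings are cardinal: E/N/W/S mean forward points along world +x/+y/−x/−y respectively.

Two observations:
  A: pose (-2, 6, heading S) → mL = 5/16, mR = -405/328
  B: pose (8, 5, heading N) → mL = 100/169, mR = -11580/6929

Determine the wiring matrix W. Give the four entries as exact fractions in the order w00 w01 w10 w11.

0 1/2 -1/2 -1

obs A: pose=(-2,6,S) → sL=50/41, sR=5/8, mL=5/16, mR=-405/328
obs B: pose=(8,5,N) → sL=40/41, sR=200/169, mL=100/169, mR=-11580/6929
sensor matrix S = [[50/41, 5/8], [40/41, 200/169]]; det S = 5775/6929
solve [mL_A; mL_B] = S·[w00; w01] and [mR_A; mR_B] = S·[w10; w11]:
  w00 = 0, w01 = 1/2, w10 = -1/2, w11 = -1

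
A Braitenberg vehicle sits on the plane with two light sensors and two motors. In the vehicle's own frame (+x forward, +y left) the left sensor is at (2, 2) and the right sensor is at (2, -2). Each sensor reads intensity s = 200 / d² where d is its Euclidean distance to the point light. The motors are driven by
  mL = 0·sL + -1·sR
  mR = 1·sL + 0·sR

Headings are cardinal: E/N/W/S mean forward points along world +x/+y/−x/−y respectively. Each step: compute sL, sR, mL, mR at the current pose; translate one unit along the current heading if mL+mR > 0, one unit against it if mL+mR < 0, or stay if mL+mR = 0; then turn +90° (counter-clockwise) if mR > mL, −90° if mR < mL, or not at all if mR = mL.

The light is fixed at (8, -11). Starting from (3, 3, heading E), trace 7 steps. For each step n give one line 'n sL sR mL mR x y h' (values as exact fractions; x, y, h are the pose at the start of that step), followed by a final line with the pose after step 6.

n=0: pose=(3,3,E); sL=40/53, sR=200/153; mL=-200/153, mR=40/53; mL+mR=-4480/8109 → advance -1; mR−mL=16720/8109 → turn +1·90°
n=1: pose=(2,3,N); sL=5/8, sR=25/34; mL=-25/34, mR=5/8; mL+mR=-15/136 → advance -1; mR−mL=185/136 → turn +1·90°
n=2: pose=(2,2,W); sL=40/37, sR=200/289; mL=-200/289, mR=40/37; mL+mR=4160/10693 → advance +1; mR−mL=18960/10693 → turn +1·90°
n=3: pose=(1,2,S); sL=100/73, sR=100/101; mL=-100/101, mR=100/73; mL+mR=2800/7373 → advance +1; mR−mL=17400/7373 → turn +1·90°
n=4: pose=(1,1,E); sL=200/221, sR=8/5; mL=-8/5, mR=200/221; mL+mR=-768/1105 → advance -1; mR−mL=2768/1105 → turn +1·90°
n=5: pose=(0,1,N); sL=25/37, sR=25/29; mL=-25/29, mR=25/37; mL+mR=-200/1073 → advance -1; mR−mL=1650/1073 → turn +1·90°
n=6: pose=(0,0,W); sL=200/181, sR=200/269; mL=-200/269, mR=200/181; mL+mR=17600/48689 → advance +1; mR−mL=90000/48689 → turn +1·90°

0 40/53 200/153 -200/153 40/53 3 3 E
1 5/8 25/34 -25/34 5/8 2 3 N
2 40/37 200/289 -200/289 40/37 2 2 W
3 100/73 100/101 -100/101 100/73 1 2 S
4 200/221 8/5 -8/5 200/221 1 1 E
5 25/37 25/29 -25/29 25/37 0 1 N
6 200/181 200/269 -200/269 200/181 0 0 W
final -1 0 S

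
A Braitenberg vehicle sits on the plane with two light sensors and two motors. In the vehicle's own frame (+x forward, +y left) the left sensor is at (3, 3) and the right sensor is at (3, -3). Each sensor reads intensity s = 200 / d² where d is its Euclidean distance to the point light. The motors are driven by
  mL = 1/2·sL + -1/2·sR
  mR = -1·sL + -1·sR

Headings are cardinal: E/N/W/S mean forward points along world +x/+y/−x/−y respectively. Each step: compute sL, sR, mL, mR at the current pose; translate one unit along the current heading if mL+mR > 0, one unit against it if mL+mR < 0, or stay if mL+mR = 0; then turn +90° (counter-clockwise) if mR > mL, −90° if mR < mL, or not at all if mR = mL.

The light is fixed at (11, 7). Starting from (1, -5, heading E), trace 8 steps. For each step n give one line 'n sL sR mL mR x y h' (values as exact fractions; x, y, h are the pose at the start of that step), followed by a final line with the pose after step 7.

0 20/13 100/137 720/1781 -4040/1781 1 -5 E
1 200/289 200/421 13200/121669 -142000/121669 0 -5 S
2 25/49 10/13 -165/1274 -815/637 0 -4 W
3 200/233 200/113 -12000/26329 -69200/26329 1 -4 N
4 20/13 100/137 720/1781 -4040/1781 1 -5 E
5 200/289 200/421 13200/121669 -142000/121669 0 -5 S
6 25/49 10/13 -165/1274 -815/637 0 -4 W
7 200/233 200/113 -12000/26329 -69200/26329 1 -4 N
final 1 -5 E

n=0: pose=(1,-5,E); sL=20/13, sR=100/137; mL=720/1781, mR=-4040/1781; mL+mR=-3320/1781 → advance -1; mR−mL=-4760/1781 → turn -1·90°
n=1: pose=(0,-5,S); sL=200/289, sR=200/421; mL=13200/121669, mR=-142000/121669; mL+mR=-128800/121669 → advance -1; mR−mL=-155200/121669 → turn -1·90°
n=2: pose=(0,-4,W); sL=25/49, sR=10/13; mL=-165/1274, mR=-815/637; mL+mR=-1795/1274 → advance -1; mR−mL=-1465/1274 → turn -1·90°
n=3: pose=(1,-4,N); sL=200/233, sR=200/113; mL=-12000/26329, mR=-69200/26329; mL+mR=-81200/26329 → advance -1; mR−mL=-57200/26329 → turn -1·90°
n=4: pose=(1,-5,E); sL=20/13, sR=100/137; mL=720/1781, mR=-4040/1781; mL+mR=-3320/1781 → advance -1; mR−mL=-4760/1781 → turn -1·90°
n=5: pose=(0,-5,S); sL=200/289, sR=200/421; mL=13200/121669, mR=-142000/121669; mL+mR=-128800/121669 → advance -1; mR−mL=-155200/121669 → turn -1·90°
n=6: pose=(0,-4,W); sL=25/49, sR=10/13; mL=-165/1274, mR=-815/637; mL+mR=-1795/1274 → advance -1; mR−mL=-1465/1274 → turn -1·90°
n=7: pose=(1,-4,N); sL=200/233, sR=200/113; mL=-12000/26329, mR=-69200/26329; mL+mR=-81200/26329 → advance -1; mR−mL=-57200/26329 → turn -1·90°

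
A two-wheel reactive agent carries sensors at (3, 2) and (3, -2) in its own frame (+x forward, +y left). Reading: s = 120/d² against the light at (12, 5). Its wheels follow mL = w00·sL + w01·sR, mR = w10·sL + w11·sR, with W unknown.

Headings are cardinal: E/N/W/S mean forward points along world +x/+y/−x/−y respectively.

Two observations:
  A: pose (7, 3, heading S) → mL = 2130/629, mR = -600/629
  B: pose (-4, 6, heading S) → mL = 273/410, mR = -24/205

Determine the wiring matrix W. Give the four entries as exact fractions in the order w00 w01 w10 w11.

1/2 1 -1/2 1/2

obs A: pose=(7,3,S) → sL=60/17, sR=60/37, mL=2130/629, mR=-600/629
obs B: pose=(-4,6,S) → sL=3/5, sR=15/41, mL=273/410, mR=-24/205
sensor matrix S = [[60/17, 60/37], [3/5, 15/41]]; det S = 8208/25789
solve [mL_A; mL_B] = S·[w00; w01] and [mR_A; mR_B] = S·[w10; w11]:
  w00 = 1/2, w01 = 1, w10 = -1/2, w11 = 1/2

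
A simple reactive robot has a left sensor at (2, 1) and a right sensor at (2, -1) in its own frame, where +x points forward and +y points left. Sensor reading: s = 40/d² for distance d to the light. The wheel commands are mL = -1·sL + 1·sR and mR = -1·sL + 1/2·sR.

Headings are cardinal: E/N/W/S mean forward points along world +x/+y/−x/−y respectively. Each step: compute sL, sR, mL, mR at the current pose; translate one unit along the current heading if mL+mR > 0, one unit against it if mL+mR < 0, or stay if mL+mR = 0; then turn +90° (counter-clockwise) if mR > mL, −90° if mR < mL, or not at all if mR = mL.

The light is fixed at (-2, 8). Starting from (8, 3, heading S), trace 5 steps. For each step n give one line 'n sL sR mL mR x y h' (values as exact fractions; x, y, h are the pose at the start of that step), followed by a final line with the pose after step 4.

n=0: pose=(8,3,S); sL=4/17, sR=4/13; mL=16/221, mR=-18/221; mL+mR=-2/221 → advance -1; mR−mL=-2/13 → turn -1·90°
n=1: pose=(8,4,W); sL=40/89, sR=40/73; mL=640/6497, mR=-1140/6497; mL+mR=-500/6497 → advance -1; mR−mL=-20/73 → turn -1·90°
n=2: pose=(9,4,N); sL=5/13, sR=10/37; mL=-55/481, mR=-120/481; mL+mR=-175/481 → advance -1; mR−mL=-5/37 → turn -1·90°
n=3: pose=(9,3,E); sL=8/37, sR=8/41; mL=-32/1517, mR=-180/1517; mL+mR=-212/1517 → advance -1; mR−mL=-4/41 → turn -1·90°
n=4: pose=(8,3,S); sL=4/17, sR=4/13; mL=16/221, mR=-18/221; mL+mR=-2/221 → advance -1; mR−mL=-2/13 → turn -1·90°

0 4/17 4/13 16/221 -18/221 8 3 S
1 40/89 40/73 640/6497 -1140/6497 8 4 W
2 5/13 10/37 -55/481 -120/481 9 4 N
3 8/37 8/41 -32/1517 -180/1517 9 3 E
4 4/17 4/13 16/221 -18/221 8 3 S
final 8 4 W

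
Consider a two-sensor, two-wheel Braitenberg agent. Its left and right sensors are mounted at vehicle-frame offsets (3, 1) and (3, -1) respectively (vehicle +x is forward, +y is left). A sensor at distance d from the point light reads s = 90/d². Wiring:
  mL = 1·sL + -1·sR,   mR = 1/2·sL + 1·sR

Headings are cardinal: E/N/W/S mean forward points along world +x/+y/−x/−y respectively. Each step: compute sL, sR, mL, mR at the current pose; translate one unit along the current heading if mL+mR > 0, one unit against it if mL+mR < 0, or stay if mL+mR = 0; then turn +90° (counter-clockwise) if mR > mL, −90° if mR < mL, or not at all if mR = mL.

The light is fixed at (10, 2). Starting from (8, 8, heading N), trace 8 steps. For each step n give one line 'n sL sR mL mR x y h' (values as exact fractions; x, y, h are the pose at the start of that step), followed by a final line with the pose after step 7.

n=0: pose=(8,8,N); sL=1, sR=45/41; mL=-4/41, mR=131/82; mL+mR=3/2 → advance +1; mR−mL=139/82 → turn +1·90°
n=1: pose=(8,9,W); sL=90/61, sR=90/89; mL=2520/5429, mR=9495/5429; mL+mR=135/61 → advance +1; mR−mL=6975/5429 → turn +1·90°
n=2: pose=(7,9,S); sL=9/2, sR=45/16; mL=27/16, mR=81/16; mL+mR=27/4 → advance +1; mR−mL=27/8 → turn +1·90°
n=3: pose=(7,8,E); sL=90/49, sR=18/5; mL=-432/245, mR=1107/245; mL+mR=135/49 → advance +1; mR−mL=1539/245 → turn +1·90°
n=4: pose=(8,8,N); sL=1, sR=45/41; mL=-4/41, mR=131/82; mL+mR=3/2 → advance +1; mR−mL=139/82 → turn +1·90°
n=5: pose=(8,9,W); sL=90/61, sR=90/89; mL=2520/5429, mR=9495/5429; mL+mR=135/61 → advance +1; mR−mL=6975/5429 → turn +1·90°
n=6: pose=(7,9,S); sL=9/2, sR=45/16; mL=27/16, mR=81/16; mL+mR=27/4 → advance +1; mR−mL=27/8 → turn +1·90°
n=7: pose=(7,8,E); sL=90/49, sR=18/5; mL=-432/245, mR=1107/245; mL+mR=135/49 → advance +1; mR−mL=1539/245 → turn +1·90°

0 1 45/41 -4/41 131/82 8 8 N
1 90/61 90/89 2520/5429 9495/5429 8 9 W
2 9/2 45/16 27/16 81/16 7 9 S
3 90/49 18/5 -432/245 1107/245 7 8 E
4 1 45/41 -4/41 131/82 8 8 N
5 90/61 90/89 2520/5429 9495/5429 8 9 W
6 9/2 45/16 27/16 81/16 7 9 S
7 90/49 18/5 -432/245 1107/245 7 8 E
final 8 8 N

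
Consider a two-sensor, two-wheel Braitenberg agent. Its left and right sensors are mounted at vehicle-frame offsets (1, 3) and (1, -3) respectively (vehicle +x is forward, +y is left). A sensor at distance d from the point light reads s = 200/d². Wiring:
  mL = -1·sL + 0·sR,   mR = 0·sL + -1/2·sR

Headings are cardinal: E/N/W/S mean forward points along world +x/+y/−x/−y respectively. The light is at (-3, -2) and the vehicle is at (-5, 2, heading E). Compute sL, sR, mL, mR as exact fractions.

left sensor world pos  = (-4, 5); dL² = 50
right sensor world pos = (-4, -1); dR² = 2
sL = 200/50 = 4
sR = 200/2 = 100
mL = -1·sL + 0·sR = -4
mR = 0·sL + -1/2·sR = -50

4 100 -4 -50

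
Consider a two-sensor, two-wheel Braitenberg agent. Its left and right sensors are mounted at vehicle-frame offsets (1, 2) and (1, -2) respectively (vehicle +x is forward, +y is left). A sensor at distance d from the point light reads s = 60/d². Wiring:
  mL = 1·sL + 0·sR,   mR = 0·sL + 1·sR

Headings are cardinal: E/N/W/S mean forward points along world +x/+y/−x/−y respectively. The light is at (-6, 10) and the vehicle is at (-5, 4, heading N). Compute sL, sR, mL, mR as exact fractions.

30/13 30/17 30/13 30/17

left sensor world pos  = (-7, 5); dL² = 26
right sensor world pos = (-3, 5); dR² = 34
sL = 60/26 = 30/13
sR = 60/34 = 30/17
mL = 1·sL + 0·sR = 30/13
mR = 0·sL + 1·sR = 30/17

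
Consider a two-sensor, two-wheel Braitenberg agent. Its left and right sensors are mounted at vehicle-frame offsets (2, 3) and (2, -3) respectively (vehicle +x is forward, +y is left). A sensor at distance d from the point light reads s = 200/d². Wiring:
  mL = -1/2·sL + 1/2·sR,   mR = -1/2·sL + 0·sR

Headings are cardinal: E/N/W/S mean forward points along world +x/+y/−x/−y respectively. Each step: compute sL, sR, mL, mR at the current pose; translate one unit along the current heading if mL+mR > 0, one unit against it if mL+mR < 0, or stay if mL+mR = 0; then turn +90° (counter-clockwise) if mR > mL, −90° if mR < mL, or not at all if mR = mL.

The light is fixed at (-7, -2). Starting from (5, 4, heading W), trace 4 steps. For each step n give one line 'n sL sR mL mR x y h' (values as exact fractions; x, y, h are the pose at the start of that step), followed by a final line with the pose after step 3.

0 200/109 200/181 -7200/19729 -100/109 5 4 W
1 50/41 5/8 -195/656 -25/41 6 4 N
2 200/289 200/229 6000/66181 -100/289 6 3 E
3 100/117 20/9 80/117 -50/117 5 3 S
final 5 2 W

n=0: pose=(5,4,W); sL=200/109, sR=200/181; mL=-7200/19729, mR=-100/109; mL+mR=-25300/19729 → advance -1; mR−mL=-100/181 → turn -1·90°
n=1: pose=(6,4,N); sL=50/41, sR=5/8; mL=-195/656, mR=-25/41; mL+mR=-595/656 → advance -1; mR−mL=-5/16 → turn -1·90°
n=2: pose=(6,3,E); sL=200/289, sR=200/229; mL=6000/66181, mR=-100/289; mL+mR=-16900/66181 → advance -1; mR−mL=-100/229 → turn -1·90°
n=3: pose=(5,3,S); sL=100/117, sR=20/9; mL=80/117, mR=-50/117; mL+mR=10/39 → advance +1; mR−mL=-10/9 → turn -1·90°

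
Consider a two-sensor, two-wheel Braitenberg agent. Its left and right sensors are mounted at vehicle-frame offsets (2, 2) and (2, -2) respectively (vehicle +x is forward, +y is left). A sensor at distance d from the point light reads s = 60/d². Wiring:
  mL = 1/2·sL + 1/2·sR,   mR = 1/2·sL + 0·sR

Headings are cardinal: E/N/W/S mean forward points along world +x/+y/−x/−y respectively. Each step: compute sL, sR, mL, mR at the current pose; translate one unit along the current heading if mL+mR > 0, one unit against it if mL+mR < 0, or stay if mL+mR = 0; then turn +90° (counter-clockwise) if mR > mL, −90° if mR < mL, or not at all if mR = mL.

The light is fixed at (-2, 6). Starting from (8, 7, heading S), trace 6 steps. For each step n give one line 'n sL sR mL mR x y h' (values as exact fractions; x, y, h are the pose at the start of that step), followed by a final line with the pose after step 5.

n=0: pose=(8,7,S); sL=12/29, sR=12/13; mL=252/377, mR=6/29; mL+mR=330/377 → advance +1; mR−mL=-6/13 → turn -1·90°
n=1: pose=(8,6,W); sL=15/17, sR=15/17; mL=15/17, mR=15/34; mL+mR=45/34 → advance +1; mR−mL=-15/34 → turn -1·90°
n=2: pose=(7,6,N); sL=60/53, sR=12/25; mL=1068/1325, mR=30/53; mL+mR=1818/1325 → advance +1; mR−mL=-6/25 → turn -1·90°
n=3: pose=(7,7,E); sL=6/13, sR=30/61; mL=378/793, mR=3/13; mL+mR=561/793 → advance +1; mR−mL=-15/61 → turn -1·90°
n=4: pose=(8,7,S); sL=12/29, sR=12/13; mL=252/377, mR=6/29; mL+mR=330/377 → advance +1; mR−mL=-6/13 → turn -1·90°
n=5: pose=(8,6,W); sL=15/17, sR=15/17; mL=15/17, mR=15/34; mL+mR=45/34 → advance +1; mR−mL=-15/34 → turn -1·90°

0 12/29 12/13 252/377 6/29 8 7 S
1 15/17 15/17 15/17 15/34 8 6 W
2 60/53 12/25 1068/1325 30/53 7 6 N
3 6/13 30/61 378/793 3/13 7 7 E
4 12/29 12/13 252/377 6/29 8 7 S
5 15/17 15/17 15/17 15/34 8 6 W
final 7 6 N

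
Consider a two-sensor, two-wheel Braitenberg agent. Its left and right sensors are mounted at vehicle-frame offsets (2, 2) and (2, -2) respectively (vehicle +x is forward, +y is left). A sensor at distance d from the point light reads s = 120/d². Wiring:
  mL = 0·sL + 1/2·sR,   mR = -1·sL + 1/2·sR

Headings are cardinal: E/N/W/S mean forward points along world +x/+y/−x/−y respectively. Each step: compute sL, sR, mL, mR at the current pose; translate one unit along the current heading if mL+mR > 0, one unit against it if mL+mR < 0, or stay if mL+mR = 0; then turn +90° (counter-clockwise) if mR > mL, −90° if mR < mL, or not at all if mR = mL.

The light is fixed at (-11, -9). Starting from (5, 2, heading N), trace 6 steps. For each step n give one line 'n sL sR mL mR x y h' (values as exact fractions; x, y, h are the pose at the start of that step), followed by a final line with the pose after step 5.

0 24/73 120/493 60/493 -7452/35989 5 2 N
1 10/39 30/97 15/97 -385/3783 5 1 E
2 24/85 120/289 60/289 -108/1445 6 1 S
3 60/137 60/173 30/173 -6270/23701 6 0 W
4 120/377 120/521 60/521 -39900/196417 7 0 N
5 6/25 30/109 15/109 -279/2725 7 -1 E
final 8 -1 S

n=0: pose=(5,2,N); sL=24/73, sR=120/493; mL=60/493, mR=-7452/35989; mL+mR=-3072/35989 → advance -1; mR−mL=-24/73 → turn -1·90°
n=1: pose=(5,1,E); sL=10/39, sR=30/97; mL=15/97, mR=-385/3783; mL+mR=200/3783 → advance +1; mR−mL=-10/39 → turn -1·90°
n=2: pose=(6,1,S); sL=24/85, sR=120/289; mL=60/289, mR=-108/1445; mL+mR=192/1445 → advance +1; mR−mL=-24/85 → turn -1·90°
n=3: pose=(6,0,W); sL=60/137, sR=60/173; mL=30/173, mR=-6270/23701; mL+mR=-2160/23701 → advance -1; mR−mL=-60/137 → turn -1·90°
n=4: pose=(7,0,N); sL=120/377, sR=120/521; mL=60/521, mR=-39900/196417; mL+mR=-17280/196417 → advance -1; mR−mL=-120/377 → turn -1·90°
n=5: pose=(7,-1,E); sL=6/25, sR=30/109; mL=15/109, mR=-279/2725; mL+mR=96/2725 → advance +1; mR−mL=-6/25 → turn -1·90°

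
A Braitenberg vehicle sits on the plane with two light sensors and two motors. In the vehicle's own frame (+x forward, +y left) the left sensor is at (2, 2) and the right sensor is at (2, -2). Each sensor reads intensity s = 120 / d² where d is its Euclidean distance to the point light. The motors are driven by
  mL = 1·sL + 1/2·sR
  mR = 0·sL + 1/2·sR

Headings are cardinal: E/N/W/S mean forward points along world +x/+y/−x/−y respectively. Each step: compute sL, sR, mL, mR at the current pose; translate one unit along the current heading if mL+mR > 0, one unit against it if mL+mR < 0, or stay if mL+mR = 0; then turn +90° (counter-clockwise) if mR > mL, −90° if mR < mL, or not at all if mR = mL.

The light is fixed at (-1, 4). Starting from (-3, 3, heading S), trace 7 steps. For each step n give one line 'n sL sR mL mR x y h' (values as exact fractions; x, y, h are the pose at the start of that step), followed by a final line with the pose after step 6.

n=0: pose=(-3,3,S); sL=40/3, sR=24/5; mL=236/15, mR=12/5; mL+mR=272/15 → advance +1; mR−mL=-40/3 → turn -1·90°
n=1: pose=(-3,2,W); sL=15/4, sR=15/2; mL=15/2, mR=15/4; mL+mR=45/4 → advance +1; mR−mL=-15/4 → turn -1·90°
n=2: pose=(-4,2,N); sL=24/5, sR=120; mL=324/5, mR=60; mL+mR=624/5 → advance +1; mR−mL=-24/5 → turn -1·90°
n=3: pose=(-4,3,E); sL=60, sR=12; mL=66, mR=6; mL+mR=72 → advance +1; mR−mL=-60 → turn -1·90°
n=4: pose=(-3,3,S); sL=40/3, sR=24/5; mL=236/15, mR=12/5; mL+mR=272/15 → advance +1; mR−mL=-40/3 → turn -1·90°
n=5: pose=(-3,2,W); sL=15/4, sR=15/2; mL=15/2, mR=15/4; mL+mR=45/4 → advance +1; mR−mL=-15/4 → turn -1·90°
n=6: pose=(-4,2,N); sL=24/5, sR=120; mL=324/5, mR=60; mL+mR=624/5 → advance +1; mR−mL=-24/5 → turn -1·90°

0 40/3 24/5 236/15 12/5 -3 3 S
1 15/4 15/2 15/2 15/4 -3 2 W
2 24/5 120 324/5 60 -4 2 N
3 60 12 66 6 -4 3 E
4 40/3 24/5 236/15 12/5 -3 3 S
5 15/4 15/2 15/2 15/4 -3 2 W
6 24/5 120 324/5 60 -4 2 N
final -4 3 E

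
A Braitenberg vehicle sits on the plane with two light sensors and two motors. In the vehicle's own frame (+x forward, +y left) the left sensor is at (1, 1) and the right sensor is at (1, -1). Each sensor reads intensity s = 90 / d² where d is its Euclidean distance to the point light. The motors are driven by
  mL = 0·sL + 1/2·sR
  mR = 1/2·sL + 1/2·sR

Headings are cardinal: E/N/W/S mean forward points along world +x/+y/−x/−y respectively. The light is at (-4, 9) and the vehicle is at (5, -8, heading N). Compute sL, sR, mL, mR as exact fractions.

left sensor world pos  = (4, -7); dL² = 320
right sensor world pos = (6, -7); dR² = 356
sL = 90/320 = 9/32
sR = 90/356 = 45/178
mL = 0·sL + 1/2·sR = 45/356
mR = 1/2·sL + 1/2·sR = 1521/5696

9/32 45/178 45/356 1521/5696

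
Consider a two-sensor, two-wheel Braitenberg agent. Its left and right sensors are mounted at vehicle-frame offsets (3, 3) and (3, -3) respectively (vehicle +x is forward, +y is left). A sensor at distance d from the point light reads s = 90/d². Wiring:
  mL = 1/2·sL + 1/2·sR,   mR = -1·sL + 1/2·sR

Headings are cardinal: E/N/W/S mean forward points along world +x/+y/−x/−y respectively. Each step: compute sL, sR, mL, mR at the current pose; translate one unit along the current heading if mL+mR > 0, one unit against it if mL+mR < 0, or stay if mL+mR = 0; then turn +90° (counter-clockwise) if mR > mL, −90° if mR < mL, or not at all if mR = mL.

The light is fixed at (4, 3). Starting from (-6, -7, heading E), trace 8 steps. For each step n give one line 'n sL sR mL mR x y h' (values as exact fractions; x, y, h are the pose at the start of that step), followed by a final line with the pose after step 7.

n=0: pose=(-6,-7,E); sL=45/49, sR=45/109; mL=3555/5341, mR=-7605/10682; mL+mR=-495/10682 → advance -1; mR−mL=-135/98 → turn -1·90°
n=1: pose=(-7,-7,S); sL=90/233, sR=18/73; mL=5382/17009, mR=-4473/17009; mL+mR=909/17009 → advance +1; mR−mL=-135/233 → turn -1·90°
n=2: pose=(-7,-8,W); sL=45/196, sR=9/26; mL=1467/5096, mR=-36/637; mL+mR=1179/5096 → advance +1; mR−mL=-135/392 → turn -1·90°
n=3: pose=(-8,-8,N); sL=90/289, sR=18/29; mL=3906/8381, mR=-9/8381; mL+mR=3897/8381 → advance +1; mR−mL=-135/289 → turn -1·90°
n=4: pose=(-8,-7,E); sL=9/13, sR=9/25; mL=171/325, mR=-333/650; mL+mR=9/650 → advance +1; mR−mL=-27/26 → turn -1·90°
n=5: pose=(-7,-7,S); sL=90/233, sR=18/73; mL=5382/17009, mR=-4473/17009; mL+mR=909/17009 → advance +1; mR−mL=-135/233 → turn -1·90°
n=6: pose=(-7,-8,W); sL=45/196, sR=9/26; mL=1467/5096, mR=-36/637; mL+mR=1179/5096 → advance +1; mR−mL=-135/392 → turn -1·90°
n=7: pose=(-8,-8,N); sL=90/289, sR=18/29; mL=3906/8381, mR=-9/8381; mL+mR=3897/8381 → advance +1; mR−mL=-135/289 → turn -1·90°

0 45/49 45/109 3555/5341 -7605/10682 -6 -7 E
1 90/233 18/73 5382/17009 -4473/17009 -7 -7 S
2 45/196 9/26 1467/5096 -36/637 -7 -8 W
3 90/289 18/29 3906/8381 -9/8381 -8 -8 N
4 9/13 9/25 171/325 -333/650 -8 -7 E
5 90/233 18/73 5382/17009 -4473/17009 -7 -7 S
6 45/196 9/26 1467/5096 -36/637 -7 -8 W
7 90/289 18/29 3906/8381 -9/8381 -8 -8 N
final -8 -7 E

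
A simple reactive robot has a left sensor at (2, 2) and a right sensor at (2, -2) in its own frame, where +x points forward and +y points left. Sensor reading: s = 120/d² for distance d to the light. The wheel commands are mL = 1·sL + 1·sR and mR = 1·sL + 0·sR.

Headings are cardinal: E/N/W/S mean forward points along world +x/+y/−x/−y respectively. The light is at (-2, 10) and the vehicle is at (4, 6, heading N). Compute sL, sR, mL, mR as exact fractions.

6 30/17 132/17 6

left sensor world pos  = (2, 8); dL² = 20
right sensor world pos = (6, 8); dR² = 68
sL = 120/20 = 6
sR = 120/68 = 30/17
mL = 1·sL + 1·sR = 132/17
mR = 1·sL + 0·sR = 6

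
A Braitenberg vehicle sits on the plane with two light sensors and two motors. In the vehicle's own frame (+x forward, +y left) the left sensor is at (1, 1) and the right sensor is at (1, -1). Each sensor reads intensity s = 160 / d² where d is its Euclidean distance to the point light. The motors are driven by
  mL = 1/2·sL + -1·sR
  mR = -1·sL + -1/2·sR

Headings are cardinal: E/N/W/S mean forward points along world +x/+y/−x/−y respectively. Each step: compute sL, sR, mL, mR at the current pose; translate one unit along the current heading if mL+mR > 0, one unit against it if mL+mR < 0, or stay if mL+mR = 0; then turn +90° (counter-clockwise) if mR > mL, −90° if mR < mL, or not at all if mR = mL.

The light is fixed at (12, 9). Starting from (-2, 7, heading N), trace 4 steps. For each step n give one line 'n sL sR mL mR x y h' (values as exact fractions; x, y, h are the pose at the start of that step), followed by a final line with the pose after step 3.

n=0: pose=(-2,7,N); sL=80/113, sR=16/17; mL=-1128/1921, mR=-2264/1921; mL+mR=-3392/1921 → advance -1; mR−mL=-1136/1921 → turn -1·90°
n=1: pose=(-2,6,E); sL=160/173, sR=32/37; mL=-2576/6401, mR=-8688/6401; mL+mR=-11264/6401 → advance -1; mR−mL=-6112/6401 → turn -1·90°
n=2: pose=(-3,6,S); sL=40/53, sR=10/17; mL=-190/901, mR=-945/901; mL+mR=-1135/901 → advance -1; mR−mL=-755/901 → turn -1·90°
n=3: pose=(-3,7,W); sL=32/53, sR=160/257; mL=-4368/13621, mR=-12464/13621; mL+mR=-16832/13621 → advance -1; mR−mL=-8096/13621 → turn -1·90°

0 80/113 16/17 -1128/1921 -2264/1921 -2 7 N
1 160/173 32/37 -2576/6401 -8688/6401 -2 6 E
2 40/53 10/17 -190/901 -945/901 -3 6 S
3 32/53 160/257 -4368/13621 -12464/13621 -3 7 W
final -2 7 N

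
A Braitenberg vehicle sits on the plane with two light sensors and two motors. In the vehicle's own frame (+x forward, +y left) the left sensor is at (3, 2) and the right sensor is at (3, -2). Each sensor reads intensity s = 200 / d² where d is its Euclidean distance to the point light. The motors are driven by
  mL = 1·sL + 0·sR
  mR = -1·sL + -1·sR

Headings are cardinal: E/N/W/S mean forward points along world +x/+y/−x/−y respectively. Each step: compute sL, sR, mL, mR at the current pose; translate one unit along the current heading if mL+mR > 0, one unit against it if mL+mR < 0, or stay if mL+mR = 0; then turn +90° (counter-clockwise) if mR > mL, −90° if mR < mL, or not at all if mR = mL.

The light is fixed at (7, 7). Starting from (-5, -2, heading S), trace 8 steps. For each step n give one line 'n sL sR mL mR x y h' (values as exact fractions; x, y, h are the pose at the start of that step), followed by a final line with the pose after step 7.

n=0: pose=(-5,-2,S); sL=50/61, sR=10/17; mL=50/61, mR=-1460/1037; mL+mR=-10/17 → advance -1; mR−mL=-2310/1037 → turn -1·90°
n=1: pose=(-5,-1,W); sL=8/13, sR=200/261; mL=8/13, mR=-4688/3393; mL+mR=-200/261 → advance -1; mR−mL=-6776/3393 → turn -1·90°
n=2: pose=(-4,-1,N); sL=100/97, sR=100/53; mL=100/97, mR=-15000/5141; mL+mR=-100/53 → advance -1; mR−mL=-20300/5141 → turn -1·90°
n=3: pose=(-4,-2,E); sL=200/113, sR=40/37; mL=200/113, mR=-11920/4181; mL+mR=-40/37 → advance -1; mR−mL=-19320/4181 → turn -1·90°
n=4: pose=(-5,-2,S); sL=50/61, sR=10/17; mL=50/61, mR=-1460/1037; mL+mR=-10/17 → advance -1; mR−mL=-2310/1037 → turn -1·90°
n=5: pose=(-5,-1,W); sL=8/13, sR=200/261; mL=8/13, mR=-4688/3393; mL+mR=-200/261 → advance -1; mR−mL=-6776/3393 → turn -1·90°
n=6: pose=(-4,-1,N); sL=100/97, sR=100/53; mL=100/97, mR=-15000/5141; mL+mR=-100/53 → advance -1; mR−mL=-20300/5141 → turn -1·90°
n=7: pose=(-4,-2,E); sL=200/113, sR=40/37; mL=200/113, mR=-11920/4181; mL+mR=-40/37 → advance -1; mR−mL=-19320/4181 → turn -1·90°

0 50/61 10/17 50/61 -1460/1037 -5 -2 S
1 8/13 200/261 8/13 -4688/3393 -5 -1 W
2 100/97 100/53 100/97 -15000/5141 -4 -1 N
3 200/113 40/37 200/113 -11920/4181 -4 -2 E
4 50/61 10/17 50/61 -1460/1037 -5 -2 S
5 8/13 200/261 8/13 -4688/3393 -5 -1 W
6 100/97 100/53 100/97 -15000/5141 -4 -1 N
7 200/113 40/37 200/113 -11920/4181 -4 -2 E
final -5 -2 S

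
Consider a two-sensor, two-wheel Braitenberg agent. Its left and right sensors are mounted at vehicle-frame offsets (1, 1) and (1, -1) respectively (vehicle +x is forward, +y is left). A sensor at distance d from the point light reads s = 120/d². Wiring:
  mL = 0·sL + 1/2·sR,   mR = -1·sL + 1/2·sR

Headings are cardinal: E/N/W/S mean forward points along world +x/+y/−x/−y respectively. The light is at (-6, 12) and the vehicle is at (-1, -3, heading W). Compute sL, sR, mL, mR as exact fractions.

15/34 30/53 15/53 -285/1802

left sensor world pos  = (-2, -4); dL² = 272
right sensor world pos = (-2, -2); dR² = 212
sL = 120/272 = 15/34
sR = 120/212 = 30/53
mL = 0·sL + 1/2·sR = 15/53
mR = -1·sL + 1/2·sR = -285/1802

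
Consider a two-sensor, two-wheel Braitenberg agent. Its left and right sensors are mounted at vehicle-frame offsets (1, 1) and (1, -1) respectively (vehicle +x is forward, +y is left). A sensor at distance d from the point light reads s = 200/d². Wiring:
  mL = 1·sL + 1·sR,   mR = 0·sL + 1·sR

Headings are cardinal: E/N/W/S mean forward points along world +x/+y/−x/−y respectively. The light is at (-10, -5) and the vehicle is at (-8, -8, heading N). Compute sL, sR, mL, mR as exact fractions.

left sensor world pos  = (-9, -7); dL² = 5
right sensor world pos = (-7, -7); dR² = 13
sL = 200/5 = 40
sR = 200/13 = 200/13
mL = 1·sL + 1·sR = 720/13
mR = 0·sL + 1·sR = 200/13

40 200/13 720/13 200/13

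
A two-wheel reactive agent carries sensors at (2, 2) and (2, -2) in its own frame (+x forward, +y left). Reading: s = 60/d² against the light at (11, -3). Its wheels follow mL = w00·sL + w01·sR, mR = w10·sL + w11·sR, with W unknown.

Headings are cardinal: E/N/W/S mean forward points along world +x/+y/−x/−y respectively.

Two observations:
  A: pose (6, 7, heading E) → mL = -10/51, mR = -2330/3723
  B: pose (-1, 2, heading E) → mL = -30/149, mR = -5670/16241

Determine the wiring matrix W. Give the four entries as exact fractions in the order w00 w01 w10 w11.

obs A: pose=(6,7,E) → sL=20/51, sR=60/73, mL=-10/51, mR=-2330/3723
obs B: pose=(-1,2,E) → sL=60/149, sR=60/109, mL=-30/149, mR=-5670/16241
sensor matrix S = [[20/51, 60/73], [60/149, 60/109]]; det S = -2320000/20155081
solve [mL_A; mL_B] = S·[w00; w01] and [mR_A; mR_B] = S·[w10; w11]:
  w00 = -1/2, w01 = 0, w10 = 1/2, w11 = -1

-1/2 0 1/2 -1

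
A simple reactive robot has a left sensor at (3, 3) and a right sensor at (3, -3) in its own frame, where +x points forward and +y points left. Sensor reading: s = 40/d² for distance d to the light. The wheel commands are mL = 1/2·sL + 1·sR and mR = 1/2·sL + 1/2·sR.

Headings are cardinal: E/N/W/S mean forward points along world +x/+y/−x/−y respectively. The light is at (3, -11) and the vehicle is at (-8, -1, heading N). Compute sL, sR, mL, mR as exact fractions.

left sensor world pos  = (-11, 2); dL² = 365
right sensor world pos = (-5, 2); dR² = 233
sL = 40/365 = 8/73
sR = 40/233 = 40/233
mL = 1/2·sL + 1·sR = 3852/17009
mR = 1/2·sL + 1/2·sR = 2392/17009

8/73 40/233 3852/17009 2392/17009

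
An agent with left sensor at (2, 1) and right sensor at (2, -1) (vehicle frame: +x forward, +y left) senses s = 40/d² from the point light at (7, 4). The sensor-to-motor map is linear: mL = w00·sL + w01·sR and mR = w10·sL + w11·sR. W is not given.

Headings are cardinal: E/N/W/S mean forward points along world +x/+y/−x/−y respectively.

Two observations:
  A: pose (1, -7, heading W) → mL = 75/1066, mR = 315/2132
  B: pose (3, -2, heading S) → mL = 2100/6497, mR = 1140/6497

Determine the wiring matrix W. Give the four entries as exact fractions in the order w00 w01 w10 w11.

obs A: pose=(1,-7,W) → sL=5/26, sR=10/41, mL=75/1066, mR=315/2132
obs B: pose=(3,-2,S) → sL=40/73, sR=40/89, mL=2100/6497, mR=1140/6497
sensor matrix S = [[5/26, 10/41], [40/73, 40/89]]; det S = -163500/3462901
solve [mL_A; mL_B] = S·[w00; w01] and [mR_A; mR_B] = S·[w10; w11]:
  w00 = 1, w01 = -1/2, w10 = -1/2, w11 = 1

1 -1/2 -1/2 1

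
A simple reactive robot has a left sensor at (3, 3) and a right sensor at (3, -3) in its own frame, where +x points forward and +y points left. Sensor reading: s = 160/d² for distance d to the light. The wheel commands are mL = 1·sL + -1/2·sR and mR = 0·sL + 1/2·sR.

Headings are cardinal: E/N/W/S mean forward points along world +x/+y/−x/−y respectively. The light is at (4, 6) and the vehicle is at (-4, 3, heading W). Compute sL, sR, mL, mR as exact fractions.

160/157 160/121 6800/18997 80/121

left sensor world pos  = (-7, 0); dL² = 157
right sensor world pos = (-7, 6); dR² = 121
sL = 160/157 = 160/157
sR = 160/121 = 160/121
mL = 1·sL + -1/2·sR = 6800/18997
mR = 0·sL + 1/2·sR = 80/121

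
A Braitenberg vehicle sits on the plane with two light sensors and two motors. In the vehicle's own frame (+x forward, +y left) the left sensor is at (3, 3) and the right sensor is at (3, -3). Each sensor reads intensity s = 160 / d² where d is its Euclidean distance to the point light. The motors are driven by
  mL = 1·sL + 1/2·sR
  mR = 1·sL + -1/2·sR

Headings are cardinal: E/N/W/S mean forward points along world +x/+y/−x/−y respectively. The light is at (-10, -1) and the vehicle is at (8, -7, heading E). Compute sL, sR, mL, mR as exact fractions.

left sensor world pos  = (11, -4); dL² = 450
right sensor world pos = (11, -10); dR² = 522
sL = 160/450 = 16/45
sR = 160/522 = 80/261
mL = 1·sL + 1/2·sR = 664/1305
mR = 1·sL + -1/2·sR = 88/435

16/45 80/261 664/1305 88/435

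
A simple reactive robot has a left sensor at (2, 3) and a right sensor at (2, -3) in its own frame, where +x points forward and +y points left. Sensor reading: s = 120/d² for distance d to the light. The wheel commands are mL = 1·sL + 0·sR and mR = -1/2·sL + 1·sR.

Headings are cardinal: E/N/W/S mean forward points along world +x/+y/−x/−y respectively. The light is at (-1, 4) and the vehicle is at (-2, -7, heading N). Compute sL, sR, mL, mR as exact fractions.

120/97 24/17 120/97 1308/1649

left sensor world pos  = (-5, -5); dL² = 97
right sensor world pos = (1, -5); dR² = 85
sL = 120/97 = 120/97
sR = 120/85 = 24/17
mL = 1·sL + 0·sR = 120/97
mR = -1/2·sL + 1·sR = 1308/1649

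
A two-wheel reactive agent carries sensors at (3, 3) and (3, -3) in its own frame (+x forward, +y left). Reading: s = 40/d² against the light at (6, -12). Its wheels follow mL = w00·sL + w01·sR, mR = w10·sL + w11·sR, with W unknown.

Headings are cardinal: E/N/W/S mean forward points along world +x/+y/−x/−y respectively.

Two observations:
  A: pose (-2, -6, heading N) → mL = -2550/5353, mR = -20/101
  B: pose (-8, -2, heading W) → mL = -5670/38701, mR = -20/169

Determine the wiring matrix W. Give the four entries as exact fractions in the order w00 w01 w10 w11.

-1/2 -1 -1 0

obs A: pose=(-2,-6,N) → sL=20/101, sR=20/53, mL=-2550/5353, mR=-20/101
obs B: pose=(-8,-2,W) → sL=20/169, sR=20/229, mL=-5670/38701, mR=-20/169
sensor matrix S = [[20/101, 20/53], [20/169, 20/229]]; det S = -5668800/207166453
solve [mL_A; mL_B] = S·[w00; w01] and [mR_A; mR_B] = S·[w10; w11]:
  w00 = -1/2, w01 = -1, w10 = -1, w11 = 0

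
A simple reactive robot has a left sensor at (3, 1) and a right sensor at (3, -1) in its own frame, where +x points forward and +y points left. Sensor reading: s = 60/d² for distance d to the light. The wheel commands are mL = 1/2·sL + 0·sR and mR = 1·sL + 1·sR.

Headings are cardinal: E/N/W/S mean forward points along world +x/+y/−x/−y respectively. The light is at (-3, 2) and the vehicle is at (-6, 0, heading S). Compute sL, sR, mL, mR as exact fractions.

60/29 60/41 30/29 4200/1189

left sensor world pos  = (-5, -3); dL² = 29
right sensor world pos = (-7, -3); dR² = 41
sL = 60/29 = 60/29
sR = 60/41 = 60/41
mL = 1/2·sL + 0·sR = 30/29
mR = 1·sL + 1·sR = 4200/1189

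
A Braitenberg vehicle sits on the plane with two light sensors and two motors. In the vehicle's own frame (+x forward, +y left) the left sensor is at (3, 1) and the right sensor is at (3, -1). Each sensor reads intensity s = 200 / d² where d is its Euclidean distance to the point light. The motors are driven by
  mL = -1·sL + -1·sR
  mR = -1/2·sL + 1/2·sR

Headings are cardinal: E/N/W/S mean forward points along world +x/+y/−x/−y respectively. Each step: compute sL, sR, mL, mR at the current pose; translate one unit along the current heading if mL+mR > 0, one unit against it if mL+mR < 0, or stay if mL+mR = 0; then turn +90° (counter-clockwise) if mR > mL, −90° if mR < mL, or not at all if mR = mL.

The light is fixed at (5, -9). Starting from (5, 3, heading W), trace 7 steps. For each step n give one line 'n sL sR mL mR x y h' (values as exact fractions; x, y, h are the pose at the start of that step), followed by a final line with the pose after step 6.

n=0: pose=(5,3,W); sL=20/13, sR=100/89; mL=-3080/1157, mR=-240/1157; mL+mR=-3320/1157 → advance -1; mR−mL=2840/1157 → turn +1·90°
n=1: pose=(6,3,S); sL=40/17, sR=200/81; mL=-6640/1377, mR=80/1377; mL+mR=-6560/1377 → advance -1; mR−mL=2240/459 → turn +1·90°
n=2: pose=(6,4,E); sL=50/53, sR=5/4; mL=-465/212, mR=65/424; mL+mR=-865/424 → advance -1; mR−mL=995/424 → turn +1·90°
n=3: pose=(5,4,N); sL=200/257, sR=200/257; mL=-400/257, mR=0; mL+mR=-400/257 → advance -1; mR−mL=400/257 → turn +1·90°
n=4: pose=(5,3,W); sL=20/13, sR=100/89; mL=-3080/1157, mR=-240/1157; mL+mR=-3320/1157 → advance -1; mR−mL=2840/1157 → turn +1·90°
n=5: pose=(6,3,S); sL=40/17, sR=200/81; mL=-6640/1377, mR=80/1377; mL+mR=-6560/1377 → advance -1; mR−mL=2240/459 → turn +1·90°
n=6: pose=(6,4,E); sL=50/53, sR=5/4; mL=-465/212, mR=65/424; mL+mR=-865/424 → advance -1; mR−mL=995/424 → turn +1·90°

0 20/13 100/89 -3080/1157 -240/1157 5 3 W
1 40/17 200/81 -6640/1377 80/1377 6 3 S
2 50/53 5/4 -465/212 65/424 6 4 E
3 200/257 200/257 -400/257 0 5 4 N
4 20/13 100/89 -3080/1157 -240/1157 5 3 W
5 40/17 200/81 -6640/1377 80/1377 6 3 S
6 50/53 5/4 -465/212 65/424 6 4 E
final 5 4 N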